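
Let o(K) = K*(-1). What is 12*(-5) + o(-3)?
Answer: -57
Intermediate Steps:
o(K) = -K
12*(-5) + o(-3) = 12*(-5) - 1*(-3) = -60 + 3 = -57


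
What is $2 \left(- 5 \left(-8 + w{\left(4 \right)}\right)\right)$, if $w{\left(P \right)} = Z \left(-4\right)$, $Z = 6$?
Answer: $320$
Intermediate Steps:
$w{\left(P \right)} = -24$ ($w{\left(P \right)} = 6 \left(-4\right) = -24$)
$2 \left(- 5 \left(-8 + w{\left(4 \right)}\right)\right) = 2 \left(- 5 \left(-8 - 24\right)\right) = 2 \left(\left(-5\right) \left(-32\right)\right) = 2 \cdot 160 = 320$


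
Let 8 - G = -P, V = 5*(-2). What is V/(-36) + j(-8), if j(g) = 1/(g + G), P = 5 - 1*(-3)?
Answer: 29/72 ≈ 0.40278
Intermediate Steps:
V = -10
P = 8 (P = 5 + 3 = 8)
G = 16 (G = 8 - (-1)*8 = 8 - 1*(-8) = 8 + 8 = 16)
j(g) = 1/(16 + g) (j(g) = 1/(g + 16) = 1/(16 + g))
V/(-36) + j(-8) = -10/(-36) + 1/(16 - 8) = -10*(-1/36) + 1/8 = 5/18 + ⅛ = 29/72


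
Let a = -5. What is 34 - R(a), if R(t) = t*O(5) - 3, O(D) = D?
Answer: 62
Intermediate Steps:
R(t) = -3 + 5*t (R(t) = t*5 - 3 = 5*t - 3 = -3 + 5*t)
34 - R(a) = 34 - (-3 + 5*(-5)) = 34 - (-3 - 25) = 34 - 1*(-28) = 34 + 28 = 62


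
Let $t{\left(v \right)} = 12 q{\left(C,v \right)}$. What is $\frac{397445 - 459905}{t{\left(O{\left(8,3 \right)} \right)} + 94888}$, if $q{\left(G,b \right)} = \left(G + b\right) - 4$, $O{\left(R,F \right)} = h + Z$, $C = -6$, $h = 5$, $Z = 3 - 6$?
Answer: $- \frac{15615}{23698} \approx -0.65892$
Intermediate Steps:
$Z = -3$ ($Z = 3 - 6 = -3$)
$O{\left(R,F \right)} = 2$ ($O{\left(R,F \right)} = 5 - 3 = 2$)
$q{\left(G,b \right)} = -4 + G + b$
$t{\left(v \right)} = -120 + 12 v$ ($t{\left(v \right)} = 12 \left(-4 - 6 + v\right) = 12 \left(-10 + v\right) = -120 + 12 v$)
$\frac{397445 - 459905}{t{\left(O{\left(8,3 \right)} \right)} + 94888} = \frac{397445 - 459905}{\left(-120 + 12 \cdot 2\right) + 94888} = - \frac{62460}{\left(-120 + 24\right) + 94888} = - \frac{62460}{-96 + 94888} = - \frac{62460}{94792} = \left(-62460\right) \frac{1}{94792} = - \frac{15615}{23698}$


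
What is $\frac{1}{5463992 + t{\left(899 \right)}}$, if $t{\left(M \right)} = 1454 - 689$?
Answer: $\frac{1}{5464757} \approx 1.8299 \cdot 10^{-7}$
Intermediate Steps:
$t{\left(M \right)} = 765$
$\frac{1}{5463992 + t{\left(899 \right)}} = \frac{1}{5463992 + 765} = \frac{1}{5464757}$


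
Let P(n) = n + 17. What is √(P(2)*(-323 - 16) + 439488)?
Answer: √433047 ≈ 658.06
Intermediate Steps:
P(n) = 17 + n
√(P(2)*(-323 - 16) + 439488) = √((17 + 2)*(-323 - 16) + 439488) = √(19*(-339) + 439488) = √(-6441 + 439488) = √433047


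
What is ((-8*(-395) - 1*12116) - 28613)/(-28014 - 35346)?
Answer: 12523/21120 ≈ 0.59295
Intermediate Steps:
((-8*(-395) - 1*12116) - 28613)/(-28014 - 35346) = ((3160 - 12116) - 28613)/(-63360) = (-8956 - 28613)*(-1/63360) = -37569*(-1/63360) = 12523/21120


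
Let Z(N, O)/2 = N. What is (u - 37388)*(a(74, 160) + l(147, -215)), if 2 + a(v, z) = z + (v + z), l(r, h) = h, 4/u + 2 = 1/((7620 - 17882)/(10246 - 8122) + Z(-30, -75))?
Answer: -229585984743/34691 ≈ -6.6180e+6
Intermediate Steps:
Z(N, O) = 2*N
u = -68851/34691 (u = 4/(-2 + 1/((7620 - 17882)/(10246 - 8122) + 2*(-30))) = 4/(-2 + 1/(-10262/2124 - 60)) = 4/(-2 + 1/(-10262*1/2124 - 60)) = 4/(-2 + 1/(-5131/1062 - 60)) = 4/(-2 + 1/(-68851/1062)) = 4/(-2 - 1062/68851) = 4/(-138764/68851) = 4*(-68851/138764) = -68851/34691 ≈ -1.9847)
a(v, z) = -2 + v + 2*z (a(v, z) = -2 + (z + (v + z)) = -2 + (v + 2*z) = -2 + v + 2*z)
(u - 37388)*(a(74, 160) + l(147, -215)) = (-68851/34691 - 37388)*((-2 + 74 + 2*160) - 215) = -1297095959*((-2 + 74 + 320) - 215)/34691 = -1297095959*(392 - 215)/34691 = -1297095959/34691*177 = -229585984743/34691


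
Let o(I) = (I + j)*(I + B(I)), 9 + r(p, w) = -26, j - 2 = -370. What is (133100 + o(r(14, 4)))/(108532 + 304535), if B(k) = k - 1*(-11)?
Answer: 156877/413067 ≈ 0.37979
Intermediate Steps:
j = -368 (j = 2 - 370 = -368)
B(k) = 11 + k (B(k) = k + 11 = 11 + k)
r(p, w) = -35 (r(p, w) = -9 - 26 = -35)
o(I) = (-368 + I)*(11 + 2*I) (o(I) = (I - 368)*(I + (11 + I)) = (-368 + I)*(11 + 2*I))
(133100 + o(r(14, 4)))/(108532 + 304535) = (133100 + (-4048 - 725*(-35) + 2*(-35)²))/(108532 + 304535) = (133100 + (-4048 + 25375 + 2*1225))/413067 = (133100 + (-4048 + 25375 + 2450))*(1/413067) = (133100 + 23777)*(1/413067) = 156877*(1/413067) = 156877/413067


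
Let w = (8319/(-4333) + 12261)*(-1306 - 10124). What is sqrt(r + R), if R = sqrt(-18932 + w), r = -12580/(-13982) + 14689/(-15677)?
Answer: sqrt(-8400449670315575870487 + 208186805523906208468*I*sqrt(164444814073463))/474887731031 ≈ 76.935 + 76.935*I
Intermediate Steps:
r = -4082469/109597907 (r = -12580*(-1/13982) + 14689*(-1/15677) = 6290/6991 - 14689/15677 = -4082469/109597907 ≈ -0.037250)
w = -607145529420/4333 (w = (8319*(-1/4333) + 12261)*(-11430) = (-8319/4333 + 12261)*(-11430) = (53118594/4333)*(-11430) = -607145529420/4333 ≈ -1.4012e+8)
R = 4*I*sqrt(164444814073463)/4333 (R = sqrt(-18932 - 607145529420/4333) = sqrt(-607227561776/4333) = 4*I*sqrt(164444814073463)/4333 ≈ 11838.0*I)
sqrt(r + R) = sqrt(-4082469/109597907 + 4*I*sqrt(164444814073463)/4333)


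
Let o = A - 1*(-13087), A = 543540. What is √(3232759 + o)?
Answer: √3789386 ≈ 1946.6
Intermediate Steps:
o = 556627 (o = 543540 - 1*(-13087) = 543540 + 13087 = 556627)
√(3232759 + o) = √(3232759 + 556627) = √3789386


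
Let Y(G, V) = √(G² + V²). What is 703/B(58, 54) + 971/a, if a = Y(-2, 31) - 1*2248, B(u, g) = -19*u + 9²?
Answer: -5780581885/5158642319 - 971*√965/5052539 ≈ -1.1265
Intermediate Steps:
B(u, g) = 81 - 19*u (B(u, g) = -19*u + 81 = 81 - 19*u)
a = -2248 + √965 (a = √((-2)² + 31²) - 1*2248 = √(4 + 961) - 2248 = √965 - 2248 = -2248 + √965 ≈ -2216.9)
703/B(58, 54) + 971/a = 703/(81 - 19*58) + 971/(-2248 + √965) = 703/(81 - 1102) + 971/(-2248 + √965) = 703/(-1021) + 971/(-2248 + √965) = 703*(-1/1021) + 971/(-2248 + √965) = -703/1021 + 971/(-2248 + √965)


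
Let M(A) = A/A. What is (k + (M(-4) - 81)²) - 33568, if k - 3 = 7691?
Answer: -19474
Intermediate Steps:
M(A) = 1
k = 7694 (k = 3 + 7691 = 7694)
(k + (M(-4) - 81)²) - 33568 = (7694 + (1 - 81)²) - 33568 = (7694 + (-80)²) - 33568 = (7694 + 6400) - 33568 = 14094 - 33568 = -19474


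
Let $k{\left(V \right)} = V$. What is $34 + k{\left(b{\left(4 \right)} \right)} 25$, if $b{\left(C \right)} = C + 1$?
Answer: $159$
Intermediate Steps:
$b{\left(C \right)} = 1 + C$
$34 + k{\left(b{\left(4 \right)} \right)} 25 = 34 + \left(1 + 4\right) 25 = 34 + 5 \cdot 25 = 34 + 125 = 159$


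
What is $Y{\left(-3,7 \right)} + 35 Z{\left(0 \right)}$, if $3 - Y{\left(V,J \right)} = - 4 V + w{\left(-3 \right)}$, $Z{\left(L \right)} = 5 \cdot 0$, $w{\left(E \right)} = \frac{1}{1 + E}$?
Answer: $- \frac{17}{2} \approx -8.5$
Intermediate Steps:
$Z{\left(L \right)} = 0$
$Y{\left(V,J \right)} = \frac{7}{2} + 4 V$ ($Y{\left(V,J \right)} = 3 - \left(- 4 V + \frac{1}{1 - 3}\right) = 3 - \left(- 4 V + \frac{1}{-2}\right) = 3 - \left(- 4 V - \frac{1}{2}\right) = 3 - \left(- \frac{1}{2} - 4 V\right) = 3 + \left(\frac{1}{2} + 4 V\right) = \frac{7}{2} + 4 V$)
$Y{\left(-3,7 \right)} + 35 Z{\left(0 \right)} = \left(\frac{7}{2} + 4 \left(-3\right)\right) + 35 \cdot 0 = \left(\frac{7}{2} - 12\right) + 0 = - \frac{17}{2} + 0 = - \frac{17}{2}$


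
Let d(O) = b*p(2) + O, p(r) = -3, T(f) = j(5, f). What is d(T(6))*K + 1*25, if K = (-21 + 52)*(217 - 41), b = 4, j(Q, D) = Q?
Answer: -38167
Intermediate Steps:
T(f) = 5
d(O) = -12 + O (d(O) = 4*(-3) + O = -12 + O)
K = 5456 (K = 31*176 = 5456)
d(T(6))*K + 1*25 = (-12 + 5)*5456 + 1*25 = -7*5456 + 25 = -38192 + 25 = -38167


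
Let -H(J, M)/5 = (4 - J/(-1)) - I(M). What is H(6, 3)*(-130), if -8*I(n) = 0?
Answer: 6500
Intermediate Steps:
I(n) = 0 (I(n) = -⅛*0 = 0)
H(J, M) = -20 - 5*J (H(J, M) = -5*((4 - J/(-1)) - 1*0) = -5*((4 - J*(-1)) + 0) = -5*((4 - (-1)*J) + 0) = -5*((4 + J) + 0) = -5*(4 + J) = -20 - 5*J)
H(6, 3)*(-130) = (-20 - 5*6)*(-130) = (-20 - 30)*(-130) = -50*(-130) = 6500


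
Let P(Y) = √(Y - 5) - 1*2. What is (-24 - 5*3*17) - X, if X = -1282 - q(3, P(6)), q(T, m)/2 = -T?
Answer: 997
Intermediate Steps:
P(Y) = -2 + √(-5 + Y) (P(Y) = √(-5 + Y) - 2 = -2 + √(-5 + Y))
q(T, m) = -2*T (q(T, m) = 2*(-T) = -2*T)
X = -1276 (X = -1282 - (-2)*3 = -1282 - 1*(-6) = -1282 + 6 = -1276)
(-24 - 5*3*17) - X = (-24 - 5*3*17) - 1*(-1276) = (-24 - 15*17) + 1276 = (-24 - 255) + 1276 = -279 + 1276 = 997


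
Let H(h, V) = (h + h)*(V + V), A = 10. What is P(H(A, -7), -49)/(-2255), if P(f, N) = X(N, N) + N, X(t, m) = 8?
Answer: 1/55 ≈ 0.018182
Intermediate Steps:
H(h, V) = 4*V*h (H(h, V) = (2*h)*(2*V) = 4*V*h)
P(f, N) = 8 + N
P(H(A, -7), -49)/(-2255) = (8 - 49)/(-2255) = -41*(-1/2255) = 1/55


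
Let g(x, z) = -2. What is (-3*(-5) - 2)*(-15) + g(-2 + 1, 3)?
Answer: -197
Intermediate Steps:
(-3*(-5) - 2)*(-15) + g(-2 + 1, 3) = (-3*(-5) - 2)*(-15) - 2 = (15 - 2)*(-15) - 2 = 13*(-15) - 2 = -195 - 2 = -197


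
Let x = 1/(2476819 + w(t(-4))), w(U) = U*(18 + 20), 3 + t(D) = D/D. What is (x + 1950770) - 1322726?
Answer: 1555503580693/2476743 ≈ 6.2804e+5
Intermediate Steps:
t(D) = -2 (t(D) = -3 + D/D = -3 + 1 = -2)
w(U) = 38*U (w(U) = U*38 = 38*U)
x = 1/2476743 (x = 1/(2476819 + 38*(-2)) = 1/(2476819 - 76) = 1/2476743 ≈ 4.0376e-7)
(x + 1950770) - 1322726 = (1/2476743 + 1950770) - 1322726 = 4831555942111/2476743 - 1322726 = 1555503580693/2476743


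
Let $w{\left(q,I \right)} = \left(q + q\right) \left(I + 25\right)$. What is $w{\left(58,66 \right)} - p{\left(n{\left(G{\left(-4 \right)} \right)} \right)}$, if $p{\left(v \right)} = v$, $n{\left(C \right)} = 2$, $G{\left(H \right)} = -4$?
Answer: $10554$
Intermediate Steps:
$w{\left(q,I \right)} = 2 q \left(25 + I\right)$
$w{\left(58,66 \right)} - p{\left(n{\left(G{\left(-4 \right)} \right)} \right)} = 2 \cdot 58 \left(25 + 66\right) - 2 = 2 \cdot 58 \cdot 91 - 2 = 10556 - 2 = 10554$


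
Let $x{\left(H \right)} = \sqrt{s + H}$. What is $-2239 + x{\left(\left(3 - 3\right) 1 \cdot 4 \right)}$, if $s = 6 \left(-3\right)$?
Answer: $-2239 + 3 i \sqrt{2} \approx -2239.0 + 4.2426 i$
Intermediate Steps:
$s = -18$
$x{\left(H \right)} = \sqrt{-18 + H}$
$-2239 + x{\left(\left(3 - 3\right) 1 \cdot 4 \right)} = -2239 + \sqrt{-18 + \left(3 - 3\right) 1 \cdot 4} = -2239 + \sqrt{-18 + 0 \cdot 4} = -2239 + \sqrt{-18 + 0} = -2239 + \sqrt{-18} = -2239 + 3 i \sqrt{2}$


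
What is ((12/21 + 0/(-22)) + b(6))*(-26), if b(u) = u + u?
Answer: -2288/7 ≈ -326.86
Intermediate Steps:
b(u) = 2*u
((12/21 + 0/(-22)) + b(6))*(-26) = ((12/21 + 0/(-22)) + 2*6)*(-26) = ((12*(1/21) + 0*(-1/22)) + 12)*(-26) = ((4/7 + 0) + 12)*(-26) = (4/7 + 12)*(-26) = (88/7)*(-26) = -2288/7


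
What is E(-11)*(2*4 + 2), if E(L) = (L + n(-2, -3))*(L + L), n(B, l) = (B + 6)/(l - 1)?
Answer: 2640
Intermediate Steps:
n(B, l) = (6 + B)/(-1 + l)
E(L) = 2*L*(-1 + L) (E(L) = (L + (6 - 2)/(-1 - 3))*(L + L) = (L + 4/(-4))*(2*L) = (L - ¼*4)*(2*L) = (L - 1)*(2*L) = (-1 + L)*(2*L) = 2*L*(-1 + L))
E(-11)*(2*4 + 2) = (2*(-11)*(-1 - 11))*(2*4 + 2) = (2*(-11)*(-12))*(8 + 2) = 264*10 = 2640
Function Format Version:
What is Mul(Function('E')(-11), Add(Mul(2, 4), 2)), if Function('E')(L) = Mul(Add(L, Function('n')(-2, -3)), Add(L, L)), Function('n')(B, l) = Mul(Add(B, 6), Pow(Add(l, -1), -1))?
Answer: 2640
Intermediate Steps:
Function('n')(B, l) = Mul(Pow(Add(-1, l), -1), Add(6, B)) (Function('n')(B, l) = Mul(Add(6, B), Pow(Add(-1, l), -1)) = Mul(Pow(Add(-1, l), -1), Add(6, B)))
Function('E')(L) = Mul(2, L, Add(-1, L)) (Function('E')(L) = Mul(Add(L, Mul(Pow(Add(-1, -3), -1), Add(6, -2))), Add(L, L)) = Mul(Add(L, Mul(Pow(-4, -1), 4)), Mul(2, L)) = Mul(Add(L, Mul(Rational(-1, 4), 4)), Mul(2, L)) = Mul(Add(L, -1), Mul(2, L)) = Mul(Add(-1, L), Mul(2, L)) = Mul(2, L, Add(-1, L)))
Mul(Function('E')(-11), Add(Mul(2, 4), 2)) = Mul(Mul(2, -11, Add(-1, -11)), Add(Mul(2, 4), 2)) = Mul(Mul(2, -11, -12), Add(8, 2)) = Mul(264, 10) = 2640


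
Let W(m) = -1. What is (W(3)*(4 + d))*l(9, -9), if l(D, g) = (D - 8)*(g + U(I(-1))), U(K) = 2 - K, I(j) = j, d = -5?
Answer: -6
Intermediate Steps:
l(D, g) = (-8 + D)*(3 + g) (l(D, g) = (D - 8)*(g + (2 - 1*(-1))) = (-8 + D)*(g + (2 + 1)) = (-8 + D)*(g + 3) = (-8 + D)*(3 + g))
(W(3)*(4 + d))*l(9, -9) = (-(4 - 5))*(-24 - 8*(-9) + 3*9 + 9*(-9)) = (-1*(-1))*(-24 + 72 + 27 - 81) = 1*(-6) = -6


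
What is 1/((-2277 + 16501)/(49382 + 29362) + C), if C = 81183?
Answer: 9843/799086047 ≈ 1.2318e-5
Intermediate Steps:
1/((-2277 + 16501)/(49382 + 29362) + C) = 1/((-2277 + 16501)/(49382 + 29362) + 81183) = 1/(14224/78744 + 81183) = 1/(14224*(1/78744) + 81183) = 1/(1778/9843 + 81183) = 1/(799086047/9843) = 9843/799086047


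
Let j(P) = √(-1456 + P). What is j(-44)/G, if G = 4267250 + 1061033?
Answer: 10*I*√15/5328283 ≈ 7.2687e-6*I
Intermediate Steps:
G = 5328283
j(-44)/G = √(-1456 - 44)/5328283 = √(-1500)*(1/5328283) = (10*I*√15)*(1/5328283) = 10*I*√15/5328283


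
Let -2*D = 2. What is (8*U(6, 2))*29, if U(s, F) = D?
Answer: -232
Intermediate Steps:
D = -1 (D = -½*2 = -1)
U(s, F) = -1
(8*U(6, 2))*29 = (8*(-1))*29 = -8*29 = -232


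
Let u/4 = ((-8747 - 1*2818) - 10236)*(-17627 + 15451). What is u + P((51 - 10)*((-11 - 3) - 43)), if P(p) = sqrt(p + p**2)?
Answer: 189755904 + 4*sqrt(341202) ≈ 1.8976e+8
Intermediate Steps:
u = 189755904 (u = 4*(((-8747 - 1*2818) - 10236)*(-17627 + 15451)) = 4*(((-8747 - 2818) - 10236)*(-2176)) = 4*((-11565 - 10236)*(-2176)) = 4*(-21801*(-2176)) = 4*47438976 = 189755904)
u + P((51 - 10)*((-11 - 3) - 43)) = 189755904 + sqrt(((51 - 10)*((-11 - 3) - 43))*(1 + (51 - 10)*((-11 - 3) - 43))) = 189755904 + sqrt((41*(-14 - 43))*(1 + 41*(-14 - 43))) = 189755904 + sqrt((41*(-57))*(1 + 41*(-57))) = 189755904 + sqrt(-2337*(1 - 2337)) = 189755904 + sqrt(-2337*(-2336)) = 189755904 + sqrt(5459232) = 189755904 + 4*sqrt(341202)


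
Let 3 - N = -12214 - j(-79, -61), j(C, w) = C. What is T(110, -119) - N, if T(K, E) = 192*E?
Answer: -34986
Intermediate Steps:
N = 12138 (N = 3 - (-12214 - 1*(-79)) = 3 - (-12214 + 79) = 3 - 1*(-12135) = 3 + 12135 = 12138)
T(110, -119) - N = 192*(-119) - 1*12138 = -22848 - 12138 = -34986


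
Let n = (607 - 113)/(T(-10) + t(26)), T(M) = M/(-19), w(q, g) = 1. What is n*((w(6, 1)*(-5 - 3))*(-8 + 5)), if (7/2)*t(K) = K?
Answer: 788424/529 ≈ 1490.4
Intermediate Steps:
t(K) = 2*K/7
T(M) = -M/19 (T(M) = M*(-1/19) = -M/19)
n = 32851/529 (n = (607 - 113)/(-1/19*(-10) + (2/7)*26) = 494/(10/19 + 52/7) = 494/(1058/133) = 494*(133/1058) = 32851/529 ≈ 62.100)
n*((w(6, 1)*(-5 - 3))*(-8 + 5)) = 32851*((1*(-5 - 3))*(-8 + 5))/529 = 32851*((1*(-8))*(-3))/529 = 32851*(-8*(-3))/529 = (32851/529)*24 = 788424/529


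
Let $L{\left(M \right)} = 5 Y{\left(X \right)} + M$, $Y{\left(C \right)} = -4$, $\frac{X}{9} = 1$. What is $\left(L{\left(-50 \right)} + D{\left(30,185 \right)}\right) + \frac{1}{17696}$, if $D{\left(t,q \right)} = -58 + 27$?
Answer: $- \frac{1787295}{17696} \approx -101.0$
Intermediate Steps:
$X = 9$ ($X = 9 \cdot 1 = 9$)
$D{\left(t,q \right)} = -31$
$L{\left(M \right)} = -20 + M$ ($L{\left(M \right)} = 5 \left(-4\right) + M = -20 + M$)
$\left(L{\left(-50 \right)} + D{\left(30,185 \right)}\right) + \frac{1}{17696} = \left(\left(-20 - 50\right) - 31\right) + \frac{1}{17696} = \left(-70 - 31\right) + \frac{1}{17696} = -101 + \frac{1}{17696} = - \frac{1787295}{17696}$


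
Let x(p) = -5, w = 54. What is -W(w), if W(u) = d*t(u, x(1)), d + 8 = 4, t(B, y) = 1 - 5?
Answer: -16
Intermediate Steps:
t(B, y) = -4
d = -4 (d = -8 + 4 = -4)
W(u) = 16 (W(u) = -4*(-4) = 16)
-W(w) = -1*16 = -16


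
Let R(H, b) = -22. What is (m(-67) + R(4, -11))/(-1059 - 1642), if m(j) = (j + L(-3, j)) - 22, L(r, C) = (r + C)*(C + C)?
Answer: -9269/2701 ≈ -3.4317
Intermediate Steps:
L(r, C) = 2*C*(C + r) (L(r, C) = (C + r)*(2*C) = 2*C*(C + r))
m(j) = -22 + j + 2*j*(-3 + j) (m(j) = (j + 2*j*(j - 3)) - 22 = (j + 2*j*(-3 + j)) - 22 = -22 + j + 2*j*(-3 + j))
(m(-67) + R(4, -11))/(-1059 - 1642) = ((-22 - 67 + 2*(-67)*(-3 - 67)) - 22)/(-1059 - 1642) = ((-22 - 67 + 2*(-67)*(-70)) - 22)/(-2701) = ((-22 - 67 + 9380) - 22)*(-1/2701) = (9291 - 22)*(-1/2701) = 9269*(-1/2701) = -9269/2701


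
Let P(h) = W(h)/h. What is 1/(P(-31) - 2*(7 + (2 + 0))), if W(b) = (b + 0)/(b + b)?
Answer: -62/1117 ≈ -0.055506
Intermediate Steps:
W(b) = ½ (W(b) = b/((2*b)) = b*(1/(2*b)) = ½)
P(h) = 1/(2*h)
1/(P(-31) - 2*(7 + (2 + 0))) = 1/((½)/(-31) - 2*(7 + (2 + 0))) = 1/((½)*(-1/31) - 2*(7 + 2)) = 1/(-1/62 - 2*9) = 1/(-1/62 - 18) = 1/(-1117/62) = -62/1117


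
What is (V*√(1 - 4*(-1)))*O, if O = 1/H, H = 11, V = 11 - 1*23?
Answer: -12*√5/11 ≈ -2.4393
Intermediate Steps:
V = -12 (V = 11 - 23 = -12)
O = 1/11 ≈ 0.090909
(V*√(1 - 4*(-1)))*O = -12*√(1 - 4*(-1))*(1/11) = -12*√(1 + 4)*(1/11) = -12*√5*(1/11) = -12*√5/11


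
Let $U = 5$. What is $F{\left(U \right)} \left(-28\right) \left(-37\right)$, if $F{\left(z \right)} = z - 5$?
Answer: $0$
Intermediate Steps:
$F{\left(z \right)} = -5 + z$ ($F{\left(z \right)} = z - 5 = -5 + z$)
$F{\left(U \right)} \left(-28\right) \left(-37\right) = \left(-5 + 5\right) \left(-28\right) \left(-37\right) = 0 \left(-28\right) \left(-37\right) = 0 \left(-37\right) = 0$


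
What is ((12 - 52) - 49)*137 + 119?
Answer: -12074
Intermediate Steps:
((12 - 52) - 49)*137 + 119 = (-40 - 49)*137 + 119 = -89*137 + 119 = -12193 + 119 = -12074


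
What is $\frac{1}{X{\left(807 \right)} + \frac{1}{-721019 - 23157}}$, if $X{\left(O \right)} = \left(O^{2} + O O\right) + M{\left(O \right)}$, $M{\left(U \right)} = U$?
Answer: $\frac{744176}{969888301679} \approx 7.6728 \cdot 10^{-7}$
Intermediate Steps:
$X{\left(O \right)} = O + 2 O^{2}$ ($X{\left(O \right)} = \left(O^{2} + O O\right) + O = \left(O^{2} + O^{2}\right) + O = 2 O^{2} + O = O + 2 O^{2}$)
$\frac{1}{X{\left(807 \right)} + \frac{1}{-721019 - 23157}} = \frac{1}{807 \left(1 + 2 \cdot 807\right) + \frac{1}{-721019 - 23157}} = \frac{1}{807 \left(1 + 1614\right) + \frac{1}{-744176}} = \frac{1}{807 \cdot 1615 - \frac{1}{744176}} = \frac{1}{1303305 - \frac{1}{744176}} = \frac{1}{\frac{969888301679}{744176}} = \frac{744176}{969888301679}$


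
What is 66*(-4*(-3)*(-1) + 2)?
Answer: -660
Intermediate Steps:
66*(-4*(-3)*(-1) + 2) = 66*(12*(-1) + 2) = 66*(-12 + 2) = 66*(-10) = -660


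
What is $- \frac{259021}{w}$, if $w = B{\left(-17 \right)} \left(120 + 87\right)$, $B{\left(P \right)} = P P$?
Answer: $- \frac{259021}{59823} \approx -4.3298$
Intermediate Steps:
$B{\left(P \right)} = P^{2}$
$w = 59823$ ($w = \left(-17\right)^{2} \left(120 + 87\right) = 289 \cdot 207 = 59823$)
$- \frac{259021}{w} = - \frac{259021}{59823}$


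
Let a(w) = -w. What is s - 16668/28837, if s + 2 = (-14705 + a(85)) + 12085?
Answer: -78078427/28837 ≈ -2707.6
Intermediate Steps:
s = -2707 (s = -2 + ((-14705 - 1*85) + 12085) = -2 + ((-14705 - 85) + 12085) = -2 + (-14790 + 12085) = -2 - 2705 = -2707)
s - 16668/28837 = -2707 - 16668/28837 = -78078427/28837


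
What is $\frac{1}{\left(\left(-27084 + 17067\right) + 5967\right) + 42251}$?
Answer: $\frac{1}{38201} \approx 2.6177 \cdot 10^{-5}$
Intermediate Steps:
$\frac{1}{\left(\left(-27084 + 17067\right) + 5967\right) + 42251} = \frac{1}{\left(-10017 + 5967\right) + 42251} = \frac{1}{-4050 + 42251} = \frac{1}{38201}$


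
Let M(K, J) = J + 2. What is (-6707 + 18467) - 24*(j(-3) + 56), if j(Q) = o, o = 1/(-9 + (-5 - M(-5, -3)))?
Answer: 135432/13 ≈ 10418.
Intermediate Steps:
M(K, J) = 2 + J
o = -1/13 (o = 1/(-9 + (-5 - (2 - 3))) = 1/(-9 + (-5 - 1*(-1))) = 1/(-9 + (-5 + 1)) = 1/(-9 - 4) = 1/(-13) = -1/13 ≈ -0.076923)
j(Q) = -1/13
(-6707 + 18467) - 24*(j(-3) + 56) = (-6707 + 18467) - 24*(-1/13 + 56) = 11760 - 24*727/13 = 11760 - 17448/13 = 135432/13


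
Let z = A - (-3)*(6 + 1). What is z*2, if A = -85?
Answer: -128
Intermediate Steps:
z = -64 (z = -85 - (-3)*(6 + 1) = -85 - (-3)*7 = -85 - 1*(-21) = -85 + 21 = -64)
z*2 = -64*2 = -128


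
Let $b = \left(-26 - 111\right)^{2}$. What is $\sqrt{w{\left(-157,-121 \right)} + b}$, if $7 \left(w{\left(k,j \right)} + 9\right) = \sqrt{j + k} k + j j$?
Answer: $\frac{\sqrt{1021727 - 1099 i \sqrt{278}}}{7} \approx 144.41 - 1.2948 i$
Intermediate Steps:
$b = 18769$ ($b = \left(-137\right)^{2} = 18769$)
$w{\left(k,j \right)} = -9 + \frac{j^{2}}{7} + \frac{k \sqrt{j + k}}{7}$ ($w{\left(k,j \right)} = -9 + \frac{\sqrt{j + k} k + j j}{7} = -9 + \frac{k \sqrt{j + k} + j^{2}}{7} = -9 + \frac{j^{2} + k \sqrt{j + k}}{7} = -9 + \left(\frac{j^{2}}{7} + \frac{k \sqrt{j + k}}{7}\right) = -9 + \frac{j^{2}}{7} + \frac{k \sqrt{j + k}}{7}$)
$\sqrt{w{\left(-157,-121 \right)} + b} = \sqrt{\left(-9 + \frac{\left(-121\right)^{2}}{7} + \frac{1}{7} \left(-157\right) \sqrt{-121 - 157}\right) + 18769} = \sqrt{\left(-9 + \frac{1}{7} \cdot 14641 + \frac{1}{7} \left(-157\right) \sqrt{-278}\right) + 18769} = \sqrt{\left(-9 + \frac{14641}{7} + \frac{1}{7} \left(-157\right) i \sqrt{278}\right) + 18769} = \sqrt{\left(-9 + \frac{14641}{7} - \frac{157 i \sqrt{278}}{7}\right) + 18769} = \sqrt{\left(\frac{14578}{7} - \frac{157 i \sqrt{278}}{7}\right) + 18769} = \sqrt{\frac{145961}{7} - \frac{157 i \sqrt{278}}{7}}$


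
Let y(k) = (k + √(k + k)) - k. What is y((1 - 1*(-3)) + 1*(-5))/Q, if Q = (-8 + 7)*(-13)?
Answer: I*√2/13 ≈ 0.10879*I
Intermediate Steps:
Q = 13 (Q = -1*(-13) = 13)
y(k) = √2*√k (y(k) = (k + √(2*k)) - k = (k + √2*√k) - k = √2*√k)
y((1 - 1*(-3)) + 1*(-5))/Q = (√2*√((1 - 1*(-3)) + 1*(-5)))/13 = (√2*√((1 + 3) - 5))*(1/13) = (√2*√(4 - 5))*(1/13) = (√2*√(-1))*(1/13) = (√2*I)*(1/13) = (I*√2)*(1/13) = I*√2/13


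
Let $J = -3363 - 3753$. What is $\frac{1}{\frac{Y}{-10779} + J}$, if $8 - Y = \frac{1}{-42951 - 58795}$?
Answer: $- \frac{365573378}{2601420429171} \approx -0.00014053$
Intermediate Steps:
$Y = \frac{813969}{101746}$ ($Y = 8 - \frac{1}{-42951 - 58795} = 8 - \frac{1}{-101746} = 8 - - \frac{1}{101746} = 8 + \frac{1}{101746} = \frac{813969}{101746} \approx 8.0$)
$J = -7116$
$\frac{1}{\frac{Y}{-10779} + J} = \frac{1}{\frac{813969}{101746 \left(-10779\right)} - 7116} = \frac{1}{\frac{813969}{101746} \left(- \frac{1}{10779}\right) - 7116} = \frac{1}{- \frac{271323}{365573378} - 7116} = \frac{1}{- \frac{2601420429171}{365573378}} = - \frac{365573378}{2601420429171}$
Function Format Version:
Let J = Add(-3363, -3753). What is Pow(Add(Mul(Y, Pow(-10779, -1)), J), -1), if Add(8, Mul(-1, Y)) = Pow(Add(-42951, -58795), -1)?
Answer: Rational(-365573378, 2601420429171) ≈ -0.00014053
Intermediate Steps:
Y = Rational(813969, 101746) (Y = Add(8, Mul(-1, Pow(Add(-42951, -58795), -1))) = Add(8, Mul(-1, Pow(-101746, -1))) = Add(8, Mul(-1, Rational(-1, 101746))) = Add(8, Rational(1, 101746)) = Rational(813969, 101746) ≈ 8.0000)
J = -7116
Pow(Add(Mul(Y, Pow(-10779, -1)), J), -1) = Pow(Add(Mul(Rational(813969, 101746), Pow(-10779, -1)), -7116), -1) = Pow(Add(Mul(Rational(813969, 101746), Rational(-1, 10779)), -7116), -1) = Pow(Add(Rational(-271323, 365573378), -7116), -1) = Pow(Rational(-2601420429171, 365573378), -1) = Rational(-365573378, 2601420429171)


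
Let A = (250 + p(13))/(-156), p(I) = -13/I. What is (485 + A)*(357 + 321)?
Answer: 8521443/26 ≈ 3.2775e+5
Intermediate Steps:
A = -83/52 (A = (250 - 13/13)/(-156) = (250 - 13*1/13)*(-1/156) = (250 - 1)*(-1/156) = 249*(-1/156) = -83/52 ≈ -1.5962)
(485 + A)*(357 + 321) = (485 - 83/52)*(357 + 321) = (25137/52)*678 = 8521443/26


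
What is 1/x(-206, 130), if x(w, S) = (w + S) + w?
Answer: -1/282 ≈ -0.0035461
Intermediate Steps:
x(w, S) = S + 2*w (x(w, S) = (S + w) + w = S + 2*w)
1/x(-206, 130) = 1/(130 + 2*(-206)) = 1/(130 - 412) = 1/(-282) = -1/282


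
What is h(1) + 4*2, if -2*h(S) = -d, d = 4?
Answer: 10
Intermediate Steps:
h(S) = 2 (h(S) = -(-1)*4/2 = -½*(-4) = 2)
h(1) + 4*2 = 2 + 4*2 = 2 + 8 = 10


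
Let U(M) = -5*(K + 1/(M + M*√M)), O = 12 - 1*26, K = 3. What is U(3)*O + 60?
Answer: 775/3 + 35*√3/3 ≈ 278.54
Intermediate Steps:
O = -14 (O = 12 - 26 = -14)
U(M) = -15 - 5/(M + M^(3/2)) (U(M) = -5*(3 + 1/(M + M*√M)) = -5*(3 + 1/(M + M^(3/2))) = -15 - 5/(M + M^(3/2)))
U(3)*O + 60 = (5*(-1 - 3*3 - 9*√3)/(3 + 3^(3/2)))*(-14) + 60 = (5*(-1 - 9 - 9*√3)/(3 + 3*√3))*(-14) + 60 = (5*(-10 - 9*√3)/(3 + 3*√3))*(-14) + 60 = -70*(-10 - 9*√3)/(3 + 3*√3) + 60 = 60 - 70*(-10 - 9*√3)/(3 + 3*√3)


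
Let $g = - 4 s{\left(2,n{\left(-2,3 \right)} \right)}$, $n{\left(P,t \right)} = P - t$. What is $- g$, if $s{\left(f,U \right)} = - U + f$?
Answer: $28$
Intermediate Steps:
$s{\left(f,U \right)} = f - U$
$g = -28$ ($g = - 4 \left(2 - \left(-2 - 3\right)\right) = - 4 \left(2 - -5\right) = - 4 \left(2 + 5\right) = \left(-4\right) 7 = -28$)
$- g = \left(-1\right) \left(-28\right) = 28$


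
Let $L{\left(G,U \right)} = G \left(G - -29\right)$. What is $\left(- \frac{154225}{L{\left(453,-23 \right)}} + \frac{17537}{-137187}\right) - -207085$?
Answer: $\frac{2067682430764931}{9984744234} \approx 2.0708 \cdot 10^{5}$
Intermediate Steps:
$L{\left(G,U \right)} = G \left(29 + G\right)$ ($L{\left(G,U \right)} = G \left(G + 29\right) = G \left(29 + G\right)$)
$\left(- \frac{154225}{L{\left(453,-23 \right)}} + \frac{17537}{-137187}\right) - -207085 = \left(- \frac{154225}{453 \left(29 + 453\right)} + \frac{17537}{-137187}\right) - -207085 = \left(- \frac{154225}{453 \cdot 482} + 17537 \left(- \frac{1}{137187}\right)\right) + 207085 = \left(- \frac{154225}{218346} - \frac{17537}{137187}\right) + 207085 = - \frac{8328932959}{9984744234} + 207085 = \frac{2067682430764931}{9984744234}$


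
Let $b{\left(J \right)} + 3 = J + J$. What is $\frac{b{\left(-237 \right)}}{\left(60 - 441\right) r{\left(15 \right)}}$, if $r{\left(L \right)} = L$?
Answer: $\frac{53}{635} \approx 0.083465$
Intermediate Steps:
$b{\left(J \right)} = -3 + 2 J$ ($b{\left(J \right)} = -3 + \left(J + J\right) = -3 + 2 J$)
$\frac{b{\left(-237 \right)}}{\left(60 - 441\right) r{\left(15 \right)}} = \frac{-3 + 2 \left(-237\right)}{\left(60 - 441\right) 15} = \frac{-3 - 474}{\left(-381\right) 15} = - \frac{477}{-5715} = \left(-477\right) \left(- \frac{1}{5715}\right) = \frac{53}{635}$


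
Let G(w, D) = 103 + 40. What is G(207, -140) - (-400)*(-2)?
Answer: -657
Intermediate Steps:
G(w, D) = 143
G(207, -140) - (-400)*(-2) = 143 - (-400)*(-2) = 143 - 1*800 = 143 - 800 = -657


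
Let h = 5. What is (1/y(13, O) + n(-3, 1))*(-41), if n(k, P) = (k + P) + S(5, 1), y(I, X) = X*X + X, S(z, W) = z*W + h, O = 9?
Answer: -29561/90 ≈ -328.46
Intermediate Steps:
S(z, W) = 5 + W*z (S(z, W) = z*W + 5 = W*z + 5 = 5 + W*z)
y(I, X) = X + X² (y(I, X) = X² + X = X + X²)
n(k, P) = 10 + P + k (n(k, P) = (k + P) + (5 + 1*5) = (P + k) + (5 + 5) = (P + k) + 10 = 10 + P + k)
(1/y(13, O) + n(-3, 1))*(-41) = (1/(9*(1 + 9)) + (10 + 1 - 3))*(-41) = (1/(9*10) + 8)*(-41) = (1/90 + 8)*(-41) = (721/90)*(-41) = -29561/90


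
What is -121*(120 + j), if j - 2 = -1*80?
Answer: -5082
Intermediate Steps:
j = -78 (j = 2 - 1*80 = 2 - 80 = -78)
-121*(120 + j) = -121*(120 - 78) = -121*42 = -5082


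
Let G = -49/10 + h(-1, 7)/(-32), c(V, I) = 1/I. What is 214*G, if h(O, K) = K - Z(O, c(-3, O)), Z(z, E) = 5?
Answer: -42479/40 ≈ -1062.0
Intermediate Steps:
h(O, K) = -5 + K (h(O, K) = K - 1*5 = K - 5 = -5 + K)
G = -397/80 (G = -49/10 + (-5 + 7)/(-32) = -49*⅒ + 2*(-1/32) = -49/10 - 1/16 = -397/80 ≈ -4.9625)
214*G = 214*(-397/80) = -42479/40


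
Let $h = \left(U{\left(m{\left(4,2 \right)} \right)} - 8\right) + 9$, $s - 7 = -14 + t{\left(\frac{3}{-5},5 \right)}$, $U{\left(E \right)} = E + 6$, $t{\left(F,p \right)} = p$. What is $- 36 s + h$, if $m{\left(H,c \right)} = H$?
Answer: $83$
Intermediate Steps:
$U{\left(E \right)} = 6 + E$
$s = -2$ ($s = 7 + \left(-14 + 5\right) = 7 - 9 = -2$)
$h = 11$ ($h = \left(\left(6 + 4\right) - 8\right) + 9 = \left(10 - 8\right) + 9 = 2 + 9 = 11$)
$- 36 s + h = \left(-36\right) \left(-2\right) + 11 = 72 + 11 = 83$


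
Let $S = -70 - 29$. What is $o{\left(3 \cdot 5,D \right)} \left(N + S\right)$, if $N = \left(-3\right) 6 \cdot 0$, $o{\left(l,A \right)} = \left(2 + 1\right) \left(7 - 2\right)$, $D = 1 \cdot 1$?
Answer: $-1485$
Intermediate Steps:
$D = 1$
$o{\left(l,A \right)} = 15$ ($o{\left(l,A \right)} = 3 \cdot 5 = 15$)
$S = -99$ ($S = -70 - 29 = -99$)
$N = 0$ ($N = \left(-18\right) 0 = 0$)
$o{\left(3 \cdot 5,D \right)} \left(N + S\right) = 15 \left(0 - 99\right) = 15 \left(-99\right) = -1485$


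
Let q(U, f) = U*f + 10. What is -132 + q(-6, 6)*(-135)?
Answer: 3378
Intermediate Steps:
q(U, f) = 10 + U*f
-132 + q(-6, 6)*(-135) = -132 + (10 - 6*6)*(-135) = -132 + (10 - 36)*(-135) = -132 - 26*(-135) = -132 + 3510 = 3378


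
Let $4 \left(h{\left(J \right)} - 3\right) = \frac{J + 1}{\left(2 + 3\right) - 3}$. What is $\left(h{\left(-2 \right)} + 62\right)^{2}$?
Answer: $\frac{269361}{64} \approx 4208.8$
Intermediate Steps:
$h{\left(J \right)} = \frac{25}{8} + \frac{J}{8}$ ($h{\left(J \right)} = 3 + \frac{\left(J + 1\right) \frac{1}{\left(2 + 3\right) - 3}}{4} = 3 + \frac{\left(1 + J\right) \frac{1}{5 - 3}}{4} = 3 + \frac{\left(1 + J\right) \frac{1}{2}}{4} = 3 + \frac{\frac{1}{2} + \frac{J}{2}}{4} = 3 + \left(\frac{1}{8} + \frac{J}{8}\right) = \frac{25}{8} + \frac{J}{8}$)
$\left(h{\left(-2 \right)} + 62\right)^{2} = \left(\left(\frac{25}{8} + \frac{1}{8} \left(-2\right)\right) + 62\right)^{2} = \left(\left(\frac{25}{8} - \frac{1}{4}\right) + 62\right)^{2} = \left(\frac{23}{8} + 62\right)^{2} = \left(\frac{519}{8}\right)^{2} = \frac{269361}{64}$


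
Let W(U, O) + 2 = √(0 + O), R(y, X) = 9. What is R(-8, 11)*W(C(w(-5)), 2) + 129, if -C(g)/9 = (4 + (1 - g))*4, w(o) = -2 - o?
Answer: 111 + 9*√2 ≈ 123.73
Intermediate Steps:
C(g) = -180 + 36*g (C(g) = -9*(4 + (1 - g))*4 = -9*(5 - g)*4 = -9*(20 - 4*g) = -180 + 36*g)
W(U, O) = -2 + √O (W(U, O) = -2 + √(0 + O) = -2 + √O)
R(-8, 11)*W(C(w(-5)), 2) + 129 = 9*(-2 + √2) + 129 = (-18 + 9*√2) + 129 = 111 + 9*√2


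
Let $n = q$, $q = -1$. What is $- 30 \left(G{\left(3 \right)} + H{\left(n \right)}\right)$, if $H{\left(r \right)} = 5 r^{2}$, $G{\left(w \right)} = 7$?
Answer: $-360$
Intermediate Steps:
$n = -1$
$- 30 \left(G{\left(3 \right)} + H{\left(n \right)}\right) = - 30 \left(7 + 5 \left(-1\right)^{2}\right) = - 30 \left(7 + 5 \cdot 1\right) = - 30 \left(7 + 5\right) = \left(-30\right) 12 = -360$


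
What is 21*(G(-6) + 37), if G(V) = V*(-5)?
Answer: 1407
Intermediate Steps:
G(V) = -5*V
21*(G(-6) + 37) = 21*(-5*(-6) + 37) = 21*(30 + 37) = 21*67 = 1407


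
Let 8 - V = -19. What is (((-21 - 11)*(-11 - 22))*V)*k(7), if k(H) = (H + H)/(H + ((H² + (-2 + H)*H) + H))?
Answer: 28512/7 ≈ 4073.1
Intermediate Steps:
V = 27 (V = 8 - 1*(-19) = 8 + 19 = 27)
k(H) = 2*H/(H² + 2*H + H*(-2 + H)) (k(H) = (2*H)/(H + ((H² + H*(-2 + H)) + H)) = (2*H)/(H + (H + H² + H*(-2 + H))) = (2*H)/(H² + 2*H + H*(-2 + H)) = 2*H/(H² + 2*H + H*(-2 + H)))
(((-21 - 11)*(-11 - 22))*V)*k(7) = (((-21 - 11)*(-11 - 22))*27)/7 = (-32*(-33)*27)*(⅐) = (1056*27)*(⅐) = 28512*(⅐) = 28512/7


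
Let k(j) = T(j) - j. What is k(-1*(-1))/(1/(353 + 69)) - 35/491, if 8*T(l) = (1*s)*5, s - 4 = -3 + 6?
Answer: 2797087/1964 ≈ 1424.2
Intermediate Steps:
s = 7 (s = 4 + (-3 + 6) = 4 + 3 = 7)
T(l) = 35/8 (T(l) = ((1*7)*5)/8 = (7*5)/8 = (1/8)*35 = 35/8)
k(j) = 35/8 - j
k(-1*(-1))/(1/(353 + 69)) - 35/491 = (35/8 - (-1)*(-1))/(1/(353 + 69)) - 35/491 = (35/8 - 1*1)/(1/422) - 35*1/491 = (35/8 - 1)/(1/422) - 35/491 = (27/8)*422 - 35/491 = 5697/4 - 35/491 = 2797087/1964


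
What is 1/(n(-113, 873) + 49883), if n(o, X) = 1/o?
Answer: 113/5636778 ≈ 2.0047e-5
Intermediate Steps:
1/(n(-113, 873) + 49883) = 1/(1/(-113) + 49883) = 1/(-1/113 + 49883) = 1/(5636778/113) = 113/5636778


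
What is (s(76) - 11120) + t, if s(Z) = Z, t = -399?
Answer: -11443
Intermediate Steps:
(s(76) - 11120) + t = (76 - 11120) - 399 = -11044 - 399 = -11443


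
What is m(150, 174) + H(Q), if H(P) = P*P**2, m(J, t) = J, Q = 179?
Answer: 5735489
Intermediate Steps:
H(P) = P**3
m(150, 174) + H(Q) = 150 + 179**3 = 150 + 5735339 = 5735489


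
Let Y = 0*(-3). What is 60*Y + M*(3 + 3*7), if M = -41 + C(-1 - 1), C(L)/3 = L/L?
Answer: -912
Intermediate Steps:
Y = 0
C(L) = 3 (C(L) = 3*(L/L) = 3*1 = 3)
M = -38 (M = -41 + 3 = -38)
60*Y + M*(3 + 3*7) = 60*0 - 38*(3 + 3*7) = 0 - 38*(3 + 21) = 0 - 38*24 = 0 - 912 = -912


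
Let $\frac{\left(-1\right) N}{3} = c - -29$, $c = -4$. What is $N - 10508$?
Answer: $-10583$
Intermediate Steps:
$N = -75$ ($N = - 3 \left(-4 - -29\right) = - 3 \left(-4 + 29\right) = \left(-3\right) 25 = -75$)
$N - 10508 = -75 - 10508 = -10583$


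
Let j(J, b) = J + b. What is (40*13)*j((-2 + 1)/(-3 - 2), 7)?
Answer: 3744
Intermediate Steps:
(40*13)*j((-2 + 1)/(-3 - 2), 7) = (40*13)*((-2 + 1)/(-3 - 2) + 7) = 520*(-1/(-5) + 7) = 520*(-1*(-⅕) + 7) = 520*(⅕ + 7) = 520*(36/5) = 3744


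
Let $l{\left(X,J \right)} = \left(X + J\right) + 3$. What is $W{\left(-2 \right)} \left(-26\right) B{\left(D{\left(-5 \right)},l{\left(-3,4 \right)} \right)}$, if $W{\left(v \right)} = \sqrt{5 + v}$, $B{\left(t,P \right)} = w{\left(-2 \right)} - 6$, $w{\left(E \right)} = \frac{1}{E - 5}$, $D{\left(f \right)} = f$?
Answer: $\frac{1118 \sqrt{3}}{7} \approx 276.63$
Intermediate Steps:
$l{\left(X,J \right)} = 3 + J + X$ ($l{\left(X,J \right)} = \left(J + X\right) + 3 = 3 + J + X$)
$w{\left(E \right)} = \frac{1}{-5 + E}$
$B{\left(t,P \right)} = - \frac{43}{7}$ ($B{\left(t,P \right)} = \frac{1}{-5 - 2} - 6 = \frac{1}{-7} - 6 = - \frac{1}{7} - 6 = - \frac{43}{7}$)
$W{\left(-2 \right)} \left(-26\right) B{\left(D{\left(-5 \right)},l{\left(-3,4 \right)} \right)} = \sqrt{5 - 2} \left(-26\right) \left(- \frac{43}{7}\right) = \sqrt{3} \left(-26\right) \left(- \frac{43}{7}\right) = - 26 \sqrt{3} \left(- \frac{43}{7}\right) = \frac{1118 \sqrt{3}}{7}$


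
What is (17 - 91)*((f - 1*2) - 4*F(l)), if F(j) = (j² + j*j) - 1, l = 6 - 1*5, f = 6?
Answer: 0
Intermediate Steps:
l = 1 (l = 6 - 5 = 1)
F(j) = -1 + 2*j² (F(j) = (j² + j²) - 1 = 2*j² - 1 = -1 + 2*j²)
(17 - 91)*((f - 1*2) - 4*F(l)) = (17 - 91)*((6 - 1*2) - 4*(-1 + 2*1²)) = -74*((6 - 2) - 4*(-1 + 2*1)) = -74*(4 - 4*(-1 + 2)) = -74*(4 - 4*1) = -74*(4 - 4) = -74*0 = 0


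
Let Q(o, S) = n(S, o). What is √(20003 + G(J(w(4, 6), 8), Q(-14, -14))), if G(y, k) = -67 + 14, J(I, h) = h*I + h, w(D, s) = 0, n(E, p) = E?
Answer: 5*√798 ≈ 141.24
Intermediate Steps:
J(I, h) = h + I*h (J(I, h) = I*h + h = h + I*h)
Q(o, S) = S
G(y, k) = -53
√(20003 + G(J(w(4, 6), 8), Q(-14, -14))) = √(20003 - 53) = √19950 = 5*√798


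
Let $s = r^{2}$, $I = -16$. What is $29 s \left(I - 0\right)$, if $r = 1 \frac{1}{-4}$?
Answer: $-29$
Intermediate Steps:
$r = - \frac{1}{4}$ ($r = 1 \left(- \frac{1}{4}\right) = - \frac{1}{4} \approx -0.25$)
$s = \frac{1}{16}$ ($s = \left(- \frac{1}{4}\right)^{2} = \frac{1}{16} \approx 0.0625$)
$29 s \left(I - 0\right) = 29 \cdot \frac{1}{16} \left(-16 - 0\right) = \frac{29 \left(-16 + 0\right)}{16} = \frac{29}{16} \left(-16\right) = -29$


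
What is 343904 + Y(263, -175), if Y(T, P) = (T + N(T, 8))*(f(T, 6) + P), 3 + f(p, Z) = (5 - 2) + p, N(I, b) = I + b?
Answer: 390896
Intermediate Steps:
f(p, Z) = p (f(p, Z) = -3 + ((5 - 2) + p) = -3 + (3 + p) = p)
Y(T, P) = (8 + 2*T)*(P + T) (Y(T, P) = (T + (T + 8))*(T + P) = (T + (8 + T))*(P + T) = (8 + 2*T)*(P + T))
343904 + Y(263, -175) = 343904 + (2*263² + 8*(-175) + 8*263 + 2*(-175)*263) = 343904 + (2*69169 - 1400 + 2104 - 92050) = 343904 + (138338 - 1400 + 2104 - 92050) = 343904 + 46992 = 390896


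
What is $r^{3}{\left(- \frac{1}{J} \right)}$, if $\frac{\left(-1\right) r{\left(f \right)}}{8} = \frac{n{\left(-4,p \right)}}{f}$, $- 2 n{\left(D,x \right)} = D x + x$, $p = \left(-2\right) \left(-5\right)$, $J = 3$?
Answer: $46656000$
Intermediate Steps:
$p = 10$
$n{\left(D,x \right)} = - \frac{x}{2} - \frac{D x}{2}$ ($n{\left(D,x \right)} = - \frac{D x + x}{2} = - \frac{x + D x}{2} = - \frac{x}{2} - \frac{D x}{2}$)
$r{\left(f \right)} = - \frac{120}{f}$ ($r{\left(f \right)} = - 8 \frac{\left(- \frac{1}{2}\right) 10 \left(1 - 4\right)}{f} = - 8 \frac{\left(- \frac{1}{2}\right) 10 \left(-3\right)}{f} = - 8 \frac{15}{f} = - \frac{120}{f}$)
$r^{3}{\left(- \frac{1}{J} \right)} = \left(- \frac{120}{\left(-1\right) \frac{1}{3}}\right)^{3} = \left(- \frac{120}{- \frac{1}{3}}\right)^{3} = \left(\left(-120\right) \left(-3\right)\right)^{3} = 360^{3} = 46656000$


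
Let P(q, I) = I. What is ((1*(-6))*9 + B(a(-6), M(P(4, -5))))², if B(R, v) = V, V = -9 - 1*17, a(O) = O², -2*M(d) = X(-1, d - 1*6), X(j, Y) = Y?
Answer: 6400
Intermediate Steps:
M(d) = 3 - d/2 (M(d) = -(d - 1*6)/2 = -(d - 6)/2 = -(-6 + d)/2 = 3 - d/2)
V = -26 (V = -9 - 17 = -26)
B(R, v) = -26
((1*(-6))*9 + B(a(-6), M(P(4, -5))))² = ((1*(-6))*9 - 26)² = (-6*9 - 26)² = (-54 - 26)² = (-80)² = 6400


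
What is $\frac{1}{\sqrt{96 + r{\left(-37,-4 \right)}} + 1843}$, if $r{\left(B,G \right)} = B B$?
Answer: $\frac{1843}{3395184} - \frac{\sqrt{1465}}{3395184} \approx 0.00053155$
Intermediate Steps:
$r{\left(B,G \right)} = B^{2}$
$\frac{1}{\sqrt{96 + r{\left(-37,-4 \right)}} + 1843} = \frac{1}{\sqrt{96 + \left(-37\right)^{2}} + 1843} = \frac{1}{\sqrt{96 + 1369} + 1843} = \frac{1}{\sqrt{1465} + 1843} = \frac{1}{1843 + \sqrt{1465}}$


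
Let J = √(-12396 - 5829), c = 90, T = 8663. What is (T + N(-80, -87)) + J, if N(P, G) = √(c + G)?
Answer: 8663 + √3 + 135*I ≈ 8664.7 + 135.0*I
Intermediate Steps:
J = 135*I (J = √(-18225) = 135*I ≈ 135.0*I)
N(P, G) = √(90 + G)
(T + N(-80, -87)) + J = (8663 + √(90 - 87)) + 135*I = (8663 + √3) + 135*I = 8663 + √3 + 135*I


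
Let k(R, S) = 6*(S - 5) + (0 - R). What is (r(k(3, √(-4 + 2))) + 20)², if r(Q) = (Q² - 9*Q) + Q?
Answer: 1298329 - 1155288*I*√2 ≈ 1.2983e+6 - 1.6338e+6*I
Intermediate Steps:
k(R, S) = -30 - R + 6*S (k(R, S) = 6*(-5 + S) - R = (-30 + 6*S) - R = -30 - R + 6*S)
r(Q) = Q² - 8*Q
(r(k(3, √(-4 + 2))) + 20)² = ((-30 - 1*3 + 6*√(-4 + 2))*(-8 + (-30 - 1*3 + 6*√(-4 + 2))) + 20)² = ((-30 - 3 + 6*√(-2))*(-8 + (-30 - 3 + 6*√(-2))) + 20)² = ((-30 - 3 + 6*(I*√2))*(-8 + (-30 - 3 + 6*(I*√2))) + 20)² = ((-30 - 3 + 6*I*√2)*(-8 + (-30 - 3 + 6*I*√2)) + 20)² = ((-33 + 6*I*√2)*(-8 + (-33 + 6*I*√2)) + 20)² = ((-33 + 6*I*√2)*(-41 + 6*I*√2) + 20)² = ((-41 + 6*I*√2)*(-33 + 6*I*√2) + 20)² = (20 + (-41 + 6*I*√2)*(-33 + 6*I*√2))²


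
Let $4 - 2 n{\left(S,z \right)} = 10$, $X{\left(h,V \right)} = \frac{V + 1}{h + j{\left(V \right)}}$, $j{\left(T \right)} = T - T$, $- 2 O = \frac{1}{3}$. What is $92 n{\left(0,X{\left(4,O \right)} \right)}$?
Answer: $-276$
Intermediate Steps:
$O = - \frac{1}{6}$ ($O = - \frac{1}{2 \cdot 3} = \left(- \frac{1}{2}\right) \frac{1}{3} = - \frac{1}{6} \approx -0.16667$)
$j{\left(T \right)} = 0$
$X{\left(h,V \right)} = \frac{1 + V}{h}$ ($X{\left(h,V \right)} = \frac{V + 1}{h + 0} = \frac{1 + V}{h}$)
$n{\left(S,z \right)} = -3$ ($n{\left(S,z \right)} = 2 - 5 = -3$)
$92 n{\left(0,X{\left(4,O \right)} \right)} = 92 \left(-3\right) = -276$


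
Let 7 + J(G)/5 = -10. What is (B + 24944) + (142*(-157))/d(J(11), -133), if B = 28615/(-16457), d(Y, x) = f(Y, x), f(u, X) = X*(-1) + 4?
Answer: 55868154283/2254609 ≈ 24780.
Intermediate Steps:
f(u, X) = 4 - X (f(u, X) = -X + 4 = 4 - X)
J(G) = -85 (J(G) = -35 + 5*(-10) = -35 - 50 = -85)
d(Y, x) = 4 - x
B = -28615/16457 (B = 28615*(-1/16457) = -28615/16457 ≈ -1.7388)
(B + 24944) + (142*(-157))/d(J(11), -133) = (-28615/16457 + 24944) + (142*(-157))/(4 - 1*(-133)) = 410474793/16457 - 22294/(4 + 133) = 410474793/16457 - 22294/137 = 55868154283/2254609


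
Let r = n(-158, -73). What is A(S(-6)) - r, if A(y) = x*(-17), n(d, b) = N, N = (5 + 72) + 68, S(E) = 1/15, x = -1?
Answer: -128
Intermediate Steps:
S(E) = 1/15 (S(E) = 1*(1/15) = 1/15)
N = 145 (N = 77 + 68 = 145)
n(d, b) = 145
r = 145
A(y) = 17 (A(y) = -1*(-17) = 17)
A(S(-6)) - r = 17 - 1*145 = 17 - 145 = -128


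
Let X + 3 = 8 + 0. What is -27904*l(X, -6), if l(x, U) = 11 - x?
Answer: -167424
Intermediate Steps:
X = 5 (X = -3 + (8 + 0) = -3 + 8 = 5)
-27904*l(X, -6) = -27904*(11 - 1*5) = -27904*(11 - 5) = -27904*6 = -167424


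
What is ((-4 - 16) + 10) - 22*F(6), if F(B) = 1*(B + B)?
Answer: -274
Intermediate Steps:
F(B) = 2*B (F(B) = 1*(2*B) = 2*B)
((-4 - 16) + 10) - 22*F(6) = ((-4 - 16) + 10) - 44*6 = (-20 + 10) - 22*12 = -10 - 264 = -274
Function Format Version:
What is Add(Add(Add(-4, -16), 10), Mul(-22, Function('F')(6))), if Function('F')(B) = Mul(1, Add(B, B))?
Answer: -274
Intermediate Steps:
Function('F')(B) = Mul(2, B) (Function('F')(B) = Mul(1, Mul(2, B)) = Mul(2, B))
Add(Add(Add(-4, -16), 10), Mul(-22, Function('F')(6))) = Add(Add(Add(-4, -16), 10), Mul(-22, Mul(2, 6))) = Add(Add(-20, 10), Mul(-22, 12)) = Add(-10, -264) = -274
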